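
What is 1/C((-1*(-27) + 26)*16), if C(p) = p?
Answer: 1/848 ≈ 0.0011792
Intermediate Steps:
1/C((-1*(-27) + 26)*16) = 1/((-1*(-27) + 26)*16) = 1/((27 + 26)*16) = 1/(53*16) = 1/848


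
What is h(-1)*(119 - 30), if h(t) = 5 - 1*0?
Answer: 445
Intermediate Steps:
h(t) = 5 (h(t) = 5 + 0 = 5)
h(-1)*(119 - 30) = 5*(119 - 30) = 5*89 = 445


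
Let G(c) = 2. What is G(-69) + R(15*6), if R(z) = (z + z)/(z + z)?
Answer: 3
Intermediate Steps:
R(z) = 1 (R(z) = (2*z)/((2*z)) = (2*z)*(1/(2*z)) = 1)
G(-69) + R(15*6) = 2 + 1 = 3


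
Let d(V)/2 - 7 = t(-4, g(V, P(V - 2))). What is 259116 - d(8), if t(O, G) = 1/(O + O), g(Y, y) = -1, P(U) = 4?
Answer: 1036409/4 ≈ 2.5910e+5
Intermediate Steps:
t(O, G) = 1/(2*O)
d(V) = 55/4 (d(V) = 14 + 2*((½)/(-4)) = 14 + 2*((½)*(-¼)) = 14 + 2*(-⅛) = 14 - ¼ = 55/4)
259116 - d(8) = 259116 - 1*55/4 = 259116 - 55/4 = 1036409/4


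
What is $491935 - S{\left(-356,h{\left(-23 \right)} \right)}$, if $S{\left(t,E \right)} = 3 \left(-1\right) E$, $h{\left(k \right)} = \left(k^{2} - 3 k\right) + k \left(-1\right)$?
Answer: $493798$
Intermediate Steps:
$h{\left(k \right)} = k^{2} - 4 k$ ($h{\left(k \right)} = \left(k^{2} - 3 k\right) - k = k^{2} - 4 k$)
$S{\left(t,E \right)} = - 3 E$
$491935 - S{\left(-356,h{\left(-23 \right)} \right)} = 491935 - - 3 \left(- 23 \left(-4 - 23\right)\right) = 491935 - - 3 \left(\left(-23\right) \left(-27\right)\right) = 491935 - \left(-3\right) 621 = 491935 - -1863 = 491935 + 1863 = 493798$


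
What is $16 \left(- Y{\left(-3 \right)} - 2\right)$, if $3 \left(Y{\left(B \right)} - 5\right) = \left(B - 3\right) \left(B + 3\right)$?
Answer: $-112$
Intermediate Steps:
$Y{\left(B \right)} = 5 + \frac{\left(-3 + B\right) \left(3 + B\right)}{3}$ ($Y{\left(B \right)} = 5 + \frac{\left(B - 3\right) \left(B + 3\right)}{3} = 5 + \frac{\left(-3 + B\right) \left(3 + B\right)}{3}$)
$16 \left(- Y{\left(-3 \right)} - 2\right) = 16 \left(- (2 + \frac{\left(-3\right)^{2}}{3}) - 2\right) = 16 \left(- (2 + \frac{1}{3} \cdot 9) - 2\right) = 16 \left(- (2 + 3) - 2\right) = 16 \left(\left(-1\right) 5 - 2\right) = 16 \left(-5 - 2\right) = 16 \left(-7\right) = -112$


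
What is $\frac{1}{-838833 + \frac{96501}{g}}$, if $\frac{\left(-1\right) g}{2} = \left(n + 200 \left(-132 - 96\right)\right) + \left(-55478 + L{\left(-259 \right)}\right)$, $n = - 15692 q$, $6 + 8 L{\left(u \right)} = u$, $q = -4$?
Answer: $- \frac{306745}{257307442581} \approx -1.1921 \cdot 10^{-6}$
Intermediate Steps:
$L{\left(u \right)} = - \frac{3}{4} + \frac{u}{8}$
$n = 62768$ ($n = \left(-15692\right) \left(-4\right) = 62768$)
$g = \frac{306745}{4}$ ($g = - 2 \left(\left(62768 + 200 \left(-132 - 96\right)\right) + \left(-55478 + \left(- \frac{3}{4} + \frac{1}{8} \left(-259\right)\right)\right)\right) = - 2 \left(\left(62768 + 200 \left(-228\right)\right) - \frac{444089}{8}\right) = - 2 \left(\left(62768 - 45600\right) - \frac{444089}{8}\right) = - 2 \left(17168 - \frac{444089}{8}\right) = \left(-2\right) \left(- \frac{306745}{8}\right) = \frac{306745}{4} \approx 76686.0$)
$\frac{1}{-838833 + \frac{96501}{g}} = \frac{1}{-838833 + \frac{96501}{\frac{306745}{4}}} = \frac{1}{-838833 + 96501 \cdot \frac{4}{306745}} = \frac{1}{-838833 + \frac{386004}{306745}} = \frac{1}{- \frac{257307442581}{306745}} = - \frac{306745}{257307442581}$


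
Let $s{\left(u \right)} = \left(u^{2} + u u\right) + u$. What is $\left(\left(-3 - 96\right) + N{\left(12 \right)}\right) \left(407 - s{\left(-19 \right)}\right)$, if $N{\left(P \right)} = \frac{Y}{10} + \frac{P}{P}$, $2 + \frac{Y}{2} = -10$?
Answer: $\frac{148592}{5} \approx 29718.0$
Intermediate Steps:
$Y = -24$ ($Y = -4 + 2 \left(-10\right) = -4 - 20 = -24$)
$N{\left(P \right)} = - \frac{7}{5}$ ($N{\left(P \right)} = - \frac{24}{10} + \frac{P}{P} = \left(-24\right) \frac{1}{10} + 1 = - \frac{12}{5} + 1 = - \frac{7}{5}$)
$s{\left(u \right)} = u + 2 u^{2}$ ($s{\left(u \right)} = \left(u^{2} + u^{2}\right) + u = 2 u^{2} + u = u + 2 u^{2}$)
$\left(\left(-3 - 96\right) + N{\left(12 \right)}\right) \left(407 - s{\left(-19 \right)}\right) = \left(\left(-3 - 96\right) - \frac{7}{5}\right) \left(407 - - 19 \left(1 + 2 \left(-19\right)\right)\right) = \left(\left(-3 - 96\right) - \frac{7}{5}\right) \left(407 - - 19 \left(1 - 38\right)\right) = \left(-99 - \frac{7}{5}\right) \left(407 - \left(-19\right) \left(-37\right)\right) = - \frac{502 \left(407 - 703\right)}{5} = \left(- \frac{502}{5}\right) \left(-296\right) = \frac{148592}{5}$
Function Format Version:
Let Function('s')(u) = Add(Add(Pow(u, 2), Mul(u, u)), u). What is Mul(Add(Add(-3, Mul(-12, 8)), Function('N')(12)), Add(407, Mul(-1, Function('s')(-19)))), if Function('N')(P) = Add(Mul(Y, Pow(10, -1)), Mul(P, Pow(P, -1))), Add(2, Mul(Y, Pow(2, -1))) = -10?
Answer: Rational(148592, 5) ≈ 29718.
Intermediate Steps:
Y = -24 (Y = Add(-4, Mul(2, -10)) = Add(-4, -20) = -24)
Function('N')(P) = Rational(-7, 5) (Function('N')(P) = Add(Mul(-24, Pow(10, -1)), Mul(P, Pow(P, -1))) = Add(Mul(-24, Rational(1, 10)), 1) = Add(Rational(-12, 5), 1) = Rational(-7, 5))
Function('s')(u) = Add(u, Mul(2, Pow(u, 2))) (Function('s')(u) = Add(Add(Pow(u, 2), Pow(u, 2)), u) = Add(Mul(2, Pow(u, 2)), u) = Add(u, Mul(2, Pow(u, 2))))
Mul(Add(Add(-3, Mul(-12, 8)), Function('N')(12)), Add(407, Mul(-1, Function('s')(-19)))) = Mul(Add(Add(-3, Mul(-12, 8)), Rational(-7, 5)), Add(407, Mul(-1, Mul(-19, Add(1, Mul(2, -19)))))) = Mul(Add(Add(-3, -96), Rational(-7, 5)), Add(407, Mul(-1, Mul(-19, Add(1, -38))))) = Mul(Add(-99, Rational(-7, 5)), Add(407, Mul(-1, Mul(-19, -37)))) = Mul(Rational(-502, 5), Add(407, Mul(-1, 703))) = Mul(Rational(-502, 5), Add(407, -703)) = Mul(Rational(-502, 5), -296) = Rational(148592, 5)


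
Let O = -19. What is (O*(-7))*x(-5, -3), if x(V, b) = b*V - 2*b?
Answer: 2793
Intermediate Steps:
x(V, b) = -2*b + V*b (x(V, b) = V*b - 2*b = -2*b + V*b)
(O*(-7))*x(-5, -3) = (-19*(-7))*(-3*(-2 - 5)) = 133*(-3*(-7)) = 133*21 = 2793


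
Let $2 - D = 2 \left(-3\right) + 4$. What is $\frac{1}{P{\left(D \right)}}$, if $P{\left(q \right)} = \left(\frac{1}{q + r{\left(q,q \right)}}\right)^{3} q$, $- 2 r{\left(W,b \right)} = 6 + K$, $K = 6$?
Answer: $-2$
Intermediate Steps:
$r{\left(W,b \right)} = -6$ ($r{\left(W,b \right)} = - \frac{6 + 6}{2} = \left(- \frac{1}{2}\right) 12 = -6$)
$D = 4$ ($D = 2 - \left(2 \left(-3\right) + 4\right) = 2 - \left(-6 + 4\right) = 2 - -2 = 2 + 2 = 4$)
$P{\left(q \right)} = \frac{q}{\left(-6 + q\right)^{3}}$ ($P{\left(q \right)} = \left(\frac{1}{q - 6}\right)^{3} q = \left(\frac{1}{-6 + q}\right)^{3} q = \frac{q}{\left(-6 + q\right)^{3}}$)
$\frac{1}{P{\left(D \right)}} = \frac{1}{4 \frac{1}{\left(-6 + 4\right)^{3}}} = \frac{1}{4 \frac{1}{-8}} = \frac{1}{4 \left(- \frac{1}{8}\right)} = \frac{1}{- \frac{1}{2}} = -2$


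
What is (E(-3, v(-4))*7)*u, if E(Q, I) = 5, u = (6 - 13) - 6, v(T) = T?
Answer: -455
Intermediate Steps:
u = -13 (u = -7 - 6 = -13)
(E(-3, v(-4))*7)*u = (5*7)*(-13) = 35*(-13) = -455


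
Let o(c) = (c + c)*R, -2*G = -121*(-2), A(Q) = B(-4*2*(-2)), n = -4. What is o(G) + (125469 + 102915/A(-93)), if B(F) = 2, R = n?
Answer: 355789/2 ≈ 1.7789e+5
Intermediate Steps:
R = -4
A(Q) = 2
G = -121 (G = -(-121)*(-2)/2 = -½*242 = -121)
o(c) = -8*c (o(c) = (c + c)*(-4) = (2*c)*(-4) = -8*c)
o(G) + (125469 + 102915/A(-93)) = -8*(-121) + (125469 + 102915/2) = 968 + (125469 + 102915*(½)) = 968 + (125469 + 102915/2) = 968 + 353853/2 = 355789/2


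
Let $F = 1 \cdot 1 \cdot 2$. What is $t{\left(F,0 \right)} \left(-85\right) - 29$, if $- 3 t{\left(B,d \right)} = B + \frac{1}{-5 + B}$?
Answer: $\frac{164}{9} \approx 18.222$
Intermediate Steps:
$F = 2$ ($F = 1 \cdot 2 = 2$)
$t{\left(B,d \right)} = - \frac{B}{3} - \frac{1}{3 \left(-5 + B\right)}$ ($t{\left(B,d \right)} = - \frac{B + \frac{1}{-5 + B}}{3} = - \frac{B}{3} - \frac{1}{3 \left(-5 + B\right)}$)
$t{\left(F,0 \right)} \left(-85\right) - 29 = \frac{-1 - 2^{2} + 5 \cdot 2}{3 \left(-5 + 2\right)} \left(-85\right) - 29 = \frac{-1 - 4 + 10}{3 \left(-3\right)} \left(-85\right) - 29 = \frac{1}{3} \left(- \frac{1}{3}\right) \left(-1 - 4 + 10\right) \left(-85\right) - 29 = \frac{1}{3} \left(- \frac{1}{3}\right) 5 \left(-85\right) - 29 = \left(- \frac{5}{9}\right) \left(-85\right) - 29 = \frac{425}{9} - 29 = \frac{164}{9}$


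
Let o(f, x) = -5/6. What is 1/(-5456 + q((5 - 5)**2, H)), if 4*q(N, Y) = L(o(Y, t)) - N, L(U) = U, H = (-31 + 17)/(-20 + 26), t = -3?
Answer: -24/130949 ≈ -0.00018328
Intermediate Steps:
o(f, x) = -5/6 (o(f, x) = -5*1/6 = -5/6)
H = -7/3 (H = -14/6 = -14*1/6 = -7/3 ≈ -2.3333)
q(N, Y) = -5/24 - N/4 (q(N, Y) = (-5/6 - N)/4 = -5/24 - N/4)
1/(-5456 + q((5 - 5)**2, H)) = 1/(-5456 + (-5/24 - (5 - 5)**2/4)) = 1/(-5456 + (-5/24 - 1/4*0**2)) = 1/(-5456 + (-5/24 - 1/4*0)) = 1/(-5456 + (-5/24 + 0)) = 1/(-5456 - 5/24) = 1/(-130949/24) = -24/130949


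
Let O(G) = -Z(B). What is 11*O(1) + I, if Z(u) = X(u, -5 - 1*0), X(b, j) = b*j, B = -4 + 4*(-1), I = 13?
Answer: -427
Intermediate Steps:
B = -8 (B = -4 - 4 = -8)
Z(u) = -5*u (Z(u) = u*(-5 - 1*0) = u*(-5 + 0) = u*(-5) = -5*u)
O(G) = -40 (O(G) = -(-5)*(-8) = -1*40 = -40)
11*O(1) + I = 11*(-40) + 13 = -440 + 13 = -427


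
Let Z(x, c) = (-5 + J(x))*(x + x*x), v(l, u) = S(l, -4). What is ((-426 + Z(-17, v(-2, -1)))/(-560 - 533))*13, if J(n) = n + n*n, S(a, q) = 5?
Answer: -938574/1093 ≈ -858.71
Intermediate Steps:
v(l, u) = 5
J(n) = n + n²
Z(x, c) = (-5 + x*(1 + x))*(x + x²) (Z(x, c) = (-5 + x*(1 + x))*(x + x*x) = (-5 + x*(1 + x))*(x + x²))
((-426 + Z(-17, v(-2, -1)))/(-560 - 533))*13 = ((-426 - 17*(-5 + (-17)³ - 4*(-17) + 2*(-17)²))/(-560 - 533))*13 = ((-426 - 17*(-5 - 4913 + 68 + 2*289))/(-1093))*13 = ((-426 - 17*(-5 - 4913 + 68 + 578))*(-1/1093))*13 = ((-426 - 17*(-4272))*(-1/1093))*13 = ((-426 + 72624)*(-1/1093))*13 = (72198*(-1/1093))*13 = -72198/1093*13 = -938574/1093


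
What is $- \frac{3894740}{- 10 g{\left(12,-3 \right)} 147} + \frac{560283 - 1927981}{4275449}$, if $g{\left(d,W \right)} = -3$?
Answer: $- \frac{1665779378644}{1885473009} \approx -883.48$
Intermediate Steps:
$- \frac{3894740}{- 10 g{\left(12,-3 \right)} 147} + \frac{560283 - 1927981}{4275449} = - \frac{3894740}{\left(-10\right) \left(-3\right) 147} + \frac{560283 - 1927981}{4275449} = - \frac{3894740}{30 \cdot 147} + \left(560283 - 1927981\right) \frac{1}{4275449} = - \frac{3894740}{4410} - \frac{1367698}{4275449} = \left(-3894740\right) \frac{1}{4410} - \frac{1367698}{4275449} = - \frac{389474}{441} - \frac{1367698}{4275449} = - \frac{1665779378644}{1885473009}$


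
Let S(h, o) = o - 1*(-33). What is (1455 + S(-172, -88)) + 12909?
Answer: 14309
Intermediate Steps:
S(h, o) = 33 + o (S(h, o) = o + 33 = 33 + o)
(1455 + S(-172, -88)) + 12909 = (1455 + (33 - 88)) + 12909 = (1455 - 55) + 12909 = 1400 + 12909 = 14309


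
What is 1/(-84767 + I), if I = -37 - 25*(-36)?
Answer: -1/83904 ≈ -1.1918e-5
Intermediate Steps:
I = 863 (I = -37 + 900 = 863)
1/(-84767 + I) = 1/(-84767 + 863) = 1/(-83904) = -1/83904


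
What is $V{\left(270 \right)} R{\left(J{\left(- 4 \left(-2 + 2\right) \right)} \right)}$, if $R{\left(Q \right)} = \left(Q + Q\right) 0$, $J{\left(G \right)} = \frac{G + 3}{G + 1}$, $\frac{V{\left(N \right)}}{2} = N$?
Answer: $0$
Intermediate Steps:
$V{\left(N \right)} = 2 N$
$J{\left(G \right)} = \frac{3 + G}{1 + G}$
$R{\left(Q \right)} = 0$ ($R{\left(Q \right)} = 2 Q 0 = 0$)
$V{\left(270 \right)} R{\left(J{\left(- 4 \left(-2 + 2\right) \right)} \right)} = 2 \cdot 270 \cdot 0 = 540 \cdot 0 = 0$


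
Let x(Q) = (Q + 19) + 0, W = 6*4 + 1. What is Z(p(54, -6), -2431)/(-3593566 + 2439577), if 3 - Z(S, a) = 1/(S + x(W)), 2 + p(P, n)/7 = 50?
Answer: -1139/438515820 ≈ -2.5974e-6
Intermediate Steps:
W = 25 (W = 24 + 1 = 25)
p(P, n) = 336 (p(P, n) = -14 + 7*50 = -14 + 350 = 336)
x(Q) = 19 + Q (x(Q) = (19 + Q) + 0 = 19 + Q)
Z(S, a) = 3 - 1/(44 + S) (Z(S, a) = 3 - 1/(S + (19 + 25)) = 3 - 1/(S + 44) = 3 - 1/(44 + S))
Z(p(54, -6), -2431)/(-3593566 + 2439577) = ((131 + 3*336)/(44 + 336))/(-3593566 + 2439577) = ((131 + 1008)/380)/(-1153989) = ((1/380)*1139)*(-1/1153989) = (1139/380)*(-1/1153989) = -1139/438515820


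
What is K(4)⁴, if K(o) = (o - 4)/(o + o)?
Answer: 0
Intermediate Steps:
K(o) = (-4 + o)/(2*o) (K(o) = (-4 + o)/((2*o)) = (-4 + o)*(1/(2*o)) = (-4 + o)/(2*o))
K(4)⁴ = ((½)*(-4 + 4)/4)⁴ = ((½)*(¼)*0)⁴ = 0⁴ = 0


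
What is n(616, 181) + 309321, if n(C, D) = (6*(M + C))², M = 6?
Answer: 14237145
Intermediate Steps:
n(C, D) = (36 + 6*C)² (n(C, D) = (6*(6 + C))² = (36 + 6*C)²)
n(616, 181) + 309321 = 36*(6 + 616)² + 309321 = 36*622² + 309321 = 36*386884 + 309321 = 13927824 + 309321 = 14237145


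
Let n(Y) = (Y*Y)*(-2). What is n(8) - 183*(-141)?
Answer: 25675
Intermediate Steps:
n(Y) = -2*Y² (n(Y) = Y²*(-2) = -2*Y²)
n(8) - 183*(-141) = -2*8² - 183*(-141) = -2*64 + 25803 = -128 + 25803 = 25675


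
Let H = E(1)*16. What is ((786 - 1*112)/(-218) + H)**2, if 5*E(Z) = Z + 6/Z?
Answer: 110733529/297025 ≈ 372.81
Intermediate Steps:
E(Z) = Z/5 + 6/(5*Z) (E(Z) = (Z + 6/Z)/5 = Z/5 + 6/(5*Z))
H = 112/5 (H = ((1/5)*(6 + 1**2)/1)*16 = ((1/5)*1*(6 + 1))*16 = ((1/5)*1*7)*16 = (7/5)*16 = 112/5 ≈ 22.400)
((786 - 1*112)/(-218) + H)**2 = ((786 - 1*112)/(-218) + 112/5)**2 = ((786 - 112)*(-1/218) + 112/5)**2 = (674*(-1/218) + 112/5)**2 = (-337/109 + 112/5)**2 = (10523/545)**2 = 110733529/297025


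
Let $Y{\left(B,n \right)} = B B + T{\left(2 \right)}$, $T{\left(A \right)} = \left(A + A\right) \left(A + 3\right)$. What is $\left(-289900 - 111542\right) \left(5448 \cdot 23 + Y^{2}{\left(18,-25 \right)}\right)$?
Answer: $-97807328880$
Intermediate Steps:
$T{\left(A \right)} = 2 A \left(3 + A\right)$
$Y{\left(B,n \right)} = 20 + B^{2}$ ($Y{\left(B,n \right)} = B B + 2 \cdot 2 \left(3 + 2\right) = B^{2} + 2 \cdot 2 \cdot 5 = B^{2} + 20 = 20 + B^{2}$)
$\left(-289900 - 111542\right) \left(5448 \cdot 23 + Y^{2}{\left(18,-25 \right)}\right) = \left(-289900 - 111542\right) \left(5448 \cdot 23 + \left(20 + 18^{2}\right)^{2}\right) = - 401442 \left(125304 + \left(20 + 324\right)^{2}\right) = - 401442 \left(125304 + 344^{2}\right) = - 401442 \left(125304 + 118336\right) = \left(-401442\right) 243640 = -97807328880$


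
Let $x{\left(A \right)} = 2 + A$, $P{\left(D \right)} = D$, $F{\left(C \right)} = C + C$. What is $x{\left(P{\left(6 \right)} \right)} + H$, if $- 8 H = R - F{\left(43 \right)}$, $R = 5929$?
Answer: $- \frac{5779}{8} \approx -722.38$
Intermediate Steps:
$F{\left(C \right)} = 2 C$
$H = - \frac{5843}{8}$ ($H = - \frac{5929 - 2 \cdot 43}{8} = - \frac{5929 - 86}{8} = \left(- \frac{1}{8}\right) 5843 = - \frac{5843}{8} \approx -730.38$)
$x{\left(P{\left(6 \right)} \right)} + H = \left(2 + 6\right) - \frac{5843}{8} = 8 - \frac{5843}{8} = - \frac{5779}{8}$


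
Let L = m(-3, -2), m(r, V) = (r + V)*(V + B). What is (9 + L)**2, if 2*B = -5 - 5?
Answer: 1936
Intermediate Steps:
B = -5 (B = (-5 - 5)/2 = (1/2)*(-10) = -5)
m(r, V) = (-5 + V)*(V + r) (m(r, V) = (r + V)*(V - 5) = (V + r)*(-5 + V) = (-5 + V)*(V + r))
L = 35 (L = (-2)**2 - 5*(-2) - 5*(-3) - 2*(-3) = 4 + 10 + 15 + 6 = 35)
(9 + L)**2 = (9 + 35)**2 = 44**2 = 1936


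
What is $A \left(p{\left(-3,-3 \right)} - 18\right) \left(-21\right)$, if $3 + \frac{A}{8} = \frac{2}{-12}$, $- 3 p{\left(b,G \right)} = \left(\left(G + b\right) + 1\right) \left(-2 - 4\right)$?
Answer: $-14896$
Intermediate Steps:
$p{\left(b,G \right)} = 2 + 2 G + 2 b$ ($p{\left(b,G \right)} = - \frac{\left(\left(G + b\right) + 1\right) \left(-2 - 4\right)}{3} = - \frac{\left(1 + G + b\right) \left(-6\right)}{3} = - \frac{-6 - 6 G - 6 b}{3} = 2 + 2 G + 2 b$)
$A = - \frac{76}{3}$ ($A = -24 + 8 \frac{2}{-12} = -24 + 8 \cdot 2 \left(- \frac{1}{12}\right) = -24 + 8 \left(- \frac{1}{6}\right) = -24 - \frac{4}{3} = - \frac{76}{3} \approx -25.333$)
$A \left(p{\left(-3,-3 \right)} - 18\right) \left(-21\right) = - \frac{76 \left(\left(2 + 2 \left(-3\right) + 2 \left(-3\right)\right) - 18\right) \left(-21\right)}{3} = - \frac{76 \left(\left(2 - 6 - 6\right) - 18\right) \left(-21\right)}{3} = - \frac{76 \left(-10 - 18\right) \left(-21\right)}{3} = - \frac{76 \left(\left(-28\right) \left(-21\right)\right)}{3} = \left(- \frac{76}{3}\right) 588 = -14896$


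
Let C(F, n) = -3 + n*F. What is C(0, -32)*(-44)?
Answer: 132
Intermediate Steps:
C(F, n) = -3 + F*n
C(0, -32)*(-44) = (-3 + 0*(-32))*(-44) = (-3 + 0)*(-44) = -3*(-44) = 132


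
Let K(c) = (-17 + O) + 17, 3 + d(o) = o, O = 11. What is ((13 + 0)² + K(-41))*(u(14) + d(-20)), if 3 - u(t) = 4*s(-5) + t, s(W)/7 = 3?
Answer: -21240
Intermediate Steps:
s(W) = 21 (s(W) = 7*3 = 21)
d(o) = -3 + o
K(c) = 11 (K(c) = (-17 + 11) + 17 = -6 + 17 = 11)
u(t) = -81 - t (u(t) = 3 - (4*21 + t) = 3 - (84 + t) = 3 + (-84 - t) = -81 - t)
((13 + 0)² + K(-41))*(u(14) + d(-20)) = ((13 + 0)² + 11)*((-81 - 1*14) + (-3 - 20)) = (13² + 11)*((-81 - 14) - 23) = (169 + 11)*(-95 - 23) = 180*(-118) = -21240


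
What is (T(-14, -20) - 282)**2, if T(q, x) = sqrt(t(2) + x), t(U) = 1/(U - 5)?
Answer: (846 - I*sqrt(183))**2/9 ≈ 79504.0 - 2543.2*I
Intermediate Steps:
t(U) = 1/(-5 + U)
T(q, x) = sqrt(-1/3 + x) (T(q, x) = sqrt(1/(-5 + 2) + x) = sqrt(1/(-3) + x) = sqrt(-1/3 + x))
(T(-14, -20) - 282)**2 = (sqrt(-3 + 9*(-20))/3 - 282)**2 = (sqrt(-3 - 180)/3 - 282)**2 = (sqrt(-183)/3 - 282)**2 = ((I*sqrt(183))/3 - 282)**2 = (I*sqrt(183)/3 - 282)**2 = (-282 + I*sqrt(183)/3)**2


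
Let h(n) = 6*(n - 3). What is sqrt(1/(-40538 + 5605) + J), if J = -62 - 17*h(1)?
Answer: 3*sqrt(19253846945)/34933 ≈ 11.916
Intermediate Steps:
h(n) = -18 + 6*n (h(n) = 6*(-3 + n) = -18 + 6*n)
J = 142 (J = -62 - 17*(-18 + 6*1) = -62 - 17*(-18 + 6) = -62 - 17*(-12) = -62 + 204 = 142)
sqrt(1/(-40538 + 5605) + J) = sqrt(1/(-40538 + 5605) + 142) = sqrt(1/(-34933) + 142) = sqrt(-1/34933 + 142) = sqrt(4960485/34933) = 3*sqrt(19253846945)/34933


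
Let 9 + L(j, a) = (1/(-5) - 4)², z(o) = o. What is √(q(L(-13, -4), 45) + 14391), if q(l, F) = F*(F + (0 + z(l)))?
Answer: 6*√11670/5 ≈ 129.63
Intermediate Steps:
L(j, a) = 216/25 (L(j, a) = -9 + (1/(-5) - 4)² = -9 + (-⅕ - 4)² = -9 + (-21/5)² = -9 + 441/25 = 216/25)
q(l, F) = F*(F + l) (q(l, F) = F*(F + (0 + l)) = F*(F + l))
√(q(L(-13, -4), 45) + 14391) = √(45*(45 + 216/25) + 14391) = √(45*(1341/25) + 14391) = √(12069/5 + 14391) = √(84024/5) = 6*√11670/5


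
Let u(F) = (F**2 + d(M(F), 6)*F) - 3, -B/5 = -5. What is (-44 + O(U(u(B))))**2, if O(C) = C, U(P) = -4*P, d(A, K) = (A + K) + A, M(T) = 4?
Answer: 15460624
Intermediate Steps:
d(A, K) = K + 2*A
B = 25 (B = -5*(-5) = 25)
u(F) = -3 + F**2 + 14*F (u(F) = (F**2 + (6 + 2*4)*F) - 3 = (F**2 + (6 + 8)*F) - 3 = (F**2 + 14*F) - 3 = -3 + F**2 + 14*F)
(-44 + O(U(u(B))))**2 = (-44 - 4*(-3 + 25**2 + 14*25))**2 = (-44 - 4*(-3 + 625 + 350))**2 = (-44 - 4*972)**2 = (-44 - 3888)**2 = (-3932)**2 = 15460624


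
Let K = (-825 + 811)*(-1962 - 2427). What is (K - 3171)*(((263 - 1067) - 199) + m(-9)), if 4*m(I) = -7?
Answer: -234207225/4 ≈ -5.8552e+7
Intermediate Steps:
m(I) = -7/4 (m(I) = (¼)*(-7) = -7/4)
K = 61446 (K = -14*(-4389) = 61446)
(K - 3171)*(((263 - 1067) - 199) + m(-9)) = (61446 - 3171)*(((263 - 1067) - 199) - 7/4) = 58275*((-804 - 199) - 7/4) = 58275*(-1003 - 7/4) = 58275*(-4019/4) = -234207225/4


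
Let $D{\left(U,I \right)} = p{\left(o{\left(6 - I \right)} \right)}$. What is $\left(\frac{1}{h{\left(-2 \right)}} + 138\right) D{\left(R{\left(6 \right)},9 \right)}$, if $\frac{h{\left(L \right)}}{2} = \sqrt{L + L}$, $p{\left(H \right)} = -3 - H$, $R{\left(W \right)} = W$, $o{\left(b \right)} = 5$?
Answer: $-1104 + 2 i \approx -1104.0 + 2.0 i$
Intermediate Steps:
$h{\left(L \right)} = 2 \sqrt{2} \sqrt{L}$ ($h{\left(L \right)} = 2 \sqrt{L + L} = 2 \sqrt{2 L} = 2 \sqrt{2} \sqrt{L}$)
$D{\left(U,I \right)} = -8$ ($D{\left(U,I \right)} = -3 - 5 = -8$)
$\left(\frac{1}{h{\left(-2 \right)}} + 138\right) D{\left(R{\left(6 \right)},9 \right)} = \left(\frac{1}{2 \sqrt{2} \sqrt{-2}} + 138\right) \left(-8\right) = \left(\frac{1}{2 \sqrt{2} i \sqrt{2}} + 138\right) \left(-8\right) = \left(\frac{1}{4 i} + 138\right) \left(-8\right) = \left(- \frac{i}{4} + 138\right) \left(-8\right) = \left(138 - \frac{i}{4}\right) \left(-8\right) = -1104 + 2 i$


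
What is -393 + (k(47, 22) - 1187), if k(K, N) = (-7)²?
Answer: -1531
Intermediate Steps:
k(K, N) = 49
-393 + (k(47, 22) - 1187) = -393 + (49 - 1187) = -393 - 1138 = -1531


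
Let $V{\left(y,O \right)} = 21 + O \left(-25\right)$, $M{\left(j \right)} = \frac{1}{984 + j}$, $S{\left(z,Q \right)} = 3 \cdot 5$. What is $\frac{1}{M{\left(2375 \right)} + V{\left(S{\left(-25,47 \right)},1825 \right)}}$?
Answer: $- \frac{3359}{153183835} \approx -2.1928 \cdot 10^{-5}$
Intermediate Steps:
$S{\left(z,Q \right)} = 15$
$V{\left(y,O \right)} = 21 - 25 O$
$\frac{1}{M{\left(2375 \right)} + V{\left(S{\left(-25,47 \right)},1825 \right)}} = \frac{1}{\frac{1}{984 + 2375} + \left(21 - 45625\right)} = \frac{1}{\frac{1}{3359} + \left(21 - 45625\right)} = \frac{1}{\frac{1}{3359} - 45604} = \frac{1}{- \frac{153183835}{3359}} = - \frac{3359}{153183835}$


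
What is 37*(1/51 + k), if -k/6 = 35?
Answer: -396233/51 ≈ -7769.3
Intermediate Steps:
k = -210 (k = -6*35 = -210)
37*(1/51 + k) = 37*(1/51 - 210) = 37*(-10709/51) = -396233/51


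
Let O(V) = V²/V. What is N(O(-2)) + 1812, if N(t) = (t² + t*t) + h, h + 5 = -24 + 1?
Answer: 1792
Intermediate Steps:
O(V) = V
h = -28 (h = -5 + (-24 + 1) = -5 - 23 = -28)
N(t) = -28 + 2*t² (N(t) = (t² + t*t) - 28 = (t² + t²) - 28 = 2*t² - 28 = -28 + 2*t²)
N(O(-2)) + 1812 = (-28 + 2*(-2)²) + 1812 = (-28 + 2*4) + 1812 = (-28 + 8) + 1812 = -20 + 1812 = 1792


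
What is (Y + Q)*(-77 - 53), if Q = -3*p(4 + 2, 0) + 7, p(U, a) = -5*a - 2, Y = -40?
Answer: 3510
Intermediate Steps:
p(U, a) = -2 - 5*a
Q = 13 (Q = -3*(-2 - 5*0) + 7 = -3*(-2 + 0) + 7 = -3*(-2) + 7 = 6 + 7 = 13)
(Y + Q)*(-77 - 53) = (-40 + 13)*(-77 - 53) = -27*(-130) = 3510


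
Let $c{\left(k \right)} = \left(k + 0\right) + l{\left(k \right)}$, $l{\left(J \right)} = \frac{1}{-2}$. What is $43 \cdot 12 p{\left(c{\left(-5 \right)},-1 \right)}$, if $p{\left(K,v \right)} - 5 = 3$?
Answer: $4128$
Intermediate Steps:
$l{\left(J \right)} = - \frac{1}{2}$
$c{\left(k \right)} = - \frac{1}{2} + k$ ($c{\left(k \right)} = \left(k + 0\right) - \frac{1}{2} = k - \frac{1}{2} = - \frac{1}{2} + k$)
$p{\left(K,v \right)} = 8$ ($p{\left(K,v \right)} = 5 + 3 = 8$)
$43 \cdot 12 p{\left(c{\left(-5 \right)},-1 \right)} = 43 \cdot 12 \cdot 8 = 516 \cdot 8 = 4128$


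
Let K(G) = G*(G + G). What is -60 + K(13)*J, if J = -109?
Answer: -36902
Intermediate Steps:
K(G) = 2*G² (K(G) = G*(2*G) = 2*G²)
-60 + K(13)*J = -60 + (2*13²)*(-109) = -60 + (2*169)*(-109) = -60 + 338*(-109) = -60 - 36842 = -36902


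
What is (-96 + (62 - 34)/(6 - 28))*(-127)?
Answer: 135890/11 ≈ 12354.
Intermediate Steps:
(-96 + (62 - 34)/(6 - 28))*(-127) = (-96 + 28/(-22))*(-127) = (-96 + 28*(-1/22))*(-127) = (-96 - 14/11)*(-127) = -1070/11*(-127) = 135890/11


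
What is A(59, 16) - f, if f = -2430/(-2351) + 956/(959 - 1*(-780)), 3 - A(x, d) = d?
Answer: -59622383/4088389 ≈ -14.583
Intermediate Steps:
A(x, d) = 3 - d
f = 6473326/4088389 (f = -2430*(-1/2351) + 956/(959 + 780) = 2430/2351 + 956/1739 = 6473326/4088389 ≈ 1.5833)
A(59, 16) - f = (3 - 1*16) - 1*6473326/4088389 = (3 - 16) - 6473326/4088389 = -13 - 6473326/4088389 = -59622383/4088389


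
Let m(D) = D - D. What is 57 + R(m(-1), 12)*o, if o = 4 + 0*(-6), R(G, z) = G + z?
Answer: 105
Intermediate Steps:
m(D) = 0
o = 4 (o = 4 + 0 = 4)
57 + R(m(-1), 12)*o = 57 + (0 + 12)*4 = 57 + 12*4 = 57 + 48 = 105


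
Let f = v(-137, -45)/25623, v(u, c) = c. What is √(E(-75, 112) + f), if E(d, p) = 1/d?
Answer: I*√339742/4745 ≈ 0.12284*I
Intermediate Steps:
f = -5/2847 (f = -45/25623 = -45*1/25623 = -5/2847 ≈ -0.0017562)
√(E(-75, 112) + f) = √(1/(-75) - 5/2847) = √(-1/75 - 5/2847) = √(-358/23725) = I*√339742/4745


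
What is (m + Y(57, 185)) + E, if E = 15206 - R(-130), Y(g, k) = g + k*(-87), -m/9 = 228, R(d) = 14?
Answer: -2898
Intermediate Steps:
m = -2052 (m = -9*228 = -2052)
Y(g, k) = g - 87*k
E = 15192 (E = 15206 - 1*14 = 15206 - 14 = 15192)
(m + Y(57, 185)) + E = (-2052 + (57 - 87*185)) + 15192 = (-2052 + (57 - 16095)) + 15192 = (-2052 - 16038) + 15192 = -18090 + 15192 = -2898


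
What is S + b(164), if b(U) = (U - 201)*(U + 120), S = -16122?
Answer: -26630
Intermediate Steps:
b(U) = (-201 + U)*(120 + U)
S + b(164) = -16122 + (-24120 + 164² - 81*164) = -16122 + (-24120 + 26896 - 13284) = -16122 - 10508 = -26630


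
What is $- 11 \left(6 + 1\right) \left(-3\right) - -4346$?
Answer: $4577$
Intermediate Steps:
$- 11 \left(6 + 1\right) \left(-3\right) - -4346 = \left(-11\right) 7 \left(-3\right) + 4346 = \left(-77\right) \left(-3\right) + 4346 = 231 + 4346 = 4577$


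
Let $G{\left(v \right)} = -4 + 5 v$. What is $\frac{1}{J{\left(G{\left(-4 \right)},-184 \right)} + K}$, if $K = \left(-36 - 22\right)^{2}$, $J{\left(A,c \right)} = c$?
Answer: $\frac{1}{3180} \approx 0.00031447$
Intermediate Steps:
$K = 3364$ ($K = \left(-58\right)^{2} = 3364$)
$\frac{1}{J{\left(G{\left(-4 \right)},-184 \right)} + K} = \frac{1}{-184 + 3364} = \frac{1}{3180}$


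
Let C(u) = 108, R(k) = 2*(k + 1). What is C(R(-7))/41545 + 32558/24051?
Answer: 1355219618/999198795 ≈ 1.3563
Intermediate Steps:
R(k) = 2 + 2*k (R(k) = 2*(1 + k) = 2 + 2*k)
C(R(-7))/41545 + 32558/24051 = 108/41545 + 32558/24051 = 1355219618/999198795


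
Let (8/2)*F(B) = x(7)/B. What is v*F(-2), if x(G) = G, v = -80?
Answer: 70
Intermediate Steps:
F(B) = 7/(4*B) (F(B) = (7/B)/4 = 7/(4*B))
v*F(-2) = -140/(-2) = -140*(-1)/2 = -80*(-7/8) = 70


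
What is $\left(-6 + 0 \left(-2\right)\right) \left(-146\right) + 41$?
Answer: $917$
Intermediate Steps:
$\left(-6 + 0 \left(-2\right)\right) \left(-146\right) + 41 = \left(-6 + 0\right) \left(-146\right) + 41 = \left(-6\right) \left(-146\right) + 41 = 876 + 41 = 917$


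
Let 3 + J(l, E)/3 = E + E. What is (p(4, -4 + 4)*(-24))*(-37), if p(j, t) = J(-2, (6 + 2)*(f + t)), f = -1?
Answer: -50616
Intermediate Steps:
J(l, E) = -9 + 6*E (J(l, E) = -9 + 3*(E + E) = -9 + 3*(2*E) = -9 + 6*E)
p(j, t) = -57 + 48*t (p(j, t) = -9 + 6*((6 + 2)*(-1 + t)) = -9 + 6*(8*(-1 + t)) = -9 + 6*(-8 + 8*t) = -9 + (-48 + 48*t) = -57 + 48*t)
(p(4, -4 + 4)*(-24))*(-37) = ((-57 + 48*(-4 + 4))*(-24))*(-37) = ((-57 + 48*0)*(-24))*(-37) = ((-57 + 0)*(-24))*(-37) = -57*(-24)*(-37) = 1368*(-37) = -50616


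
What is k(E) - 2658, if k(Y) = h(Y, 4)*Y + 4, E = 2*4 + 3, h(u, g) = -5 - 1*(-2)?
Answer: -2687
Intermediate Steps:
h(u, g) = -3 (h(u, g) = -5 + 2 = -3)
E = 11 (E = 8 + 3 = 11)
k(Y) = 4 - 3*Y (k(Y) = -3*Y + 4 = 4 - 3*Y)
k(E) - 2658 = (4 - 3*11) - 2658 = (4 - 33) - 2658 = -29 - 2658 = -2687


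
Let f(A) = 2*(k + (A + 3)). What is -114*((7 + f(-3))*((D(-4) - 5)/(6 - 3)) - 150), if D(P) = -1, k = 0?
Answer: 18696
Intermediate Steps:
f(A) = 6 + 2*A (f(A) = 2*(0 + (A + 3)) = 2*(0 + (3 + A)) = 2*(3 + A) = 6 + 2*A)
-114*((7 + f(-3))*((D(-4) - 5)/(6 - 3)) - 150) = -114*((7 + (6 + 2*(-3)))*((-1 - 5)/(6 - 3)) - 150) = -114*((7 + (6 - 6))*(-6/3) - 150) = -114*((7 + 0)*(-6*1/3) - 150) = -114*(7*(-2) - 150) = -114*(-14 - 150) = -114*(-164) = 18696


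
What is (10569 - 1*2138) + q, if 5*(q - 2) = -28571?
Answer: 13594/5 ≈ 2718.8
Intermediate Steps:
q = -28561/5 (q = 2 + (⅕)*(-28571) = 2 - 28571/5 = -28561/5 ≈ -5712.2)
(10569 - 1*2138) + q = (10569 - 1*2138) - 28561/5 = (10569 - 2138) - 28561/5 = 8431 - 28561/5 = 13594/5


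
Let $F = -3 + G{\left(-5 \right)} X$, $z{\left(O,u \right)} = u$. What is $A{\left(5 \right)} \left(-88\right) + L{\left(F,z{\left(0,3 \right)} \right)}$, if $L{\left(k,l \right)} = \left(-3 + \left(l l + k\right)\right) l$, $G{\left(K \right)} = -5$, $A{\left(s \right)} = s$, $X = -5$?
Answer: $-356$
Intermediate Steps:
$F = 22$ ($F = -3 - -25 = -3 + 25 = 22$)
$L{\left(k,l \right)} = l \left(-3 + k + l^{2}\right)$ ($L{\left(k,l \right)} = \left(-3 + \left(l^{2} + k\right)\right) l = \left(-3 + \left(k + l^{2}\right)\right) l = \left(-3 + k + l^{2}\right) l = l \left(-3 + k + l^{2}\right)$)
$A{\left(5 \right)} \left(-88\right) + L{\left(F,z{\left(0,3 \right)} \right)} = 5 \left(-88\right) + 3 \left(-3 + 22 + 3^{2}\right) = -440 + 3 \left(-3 + 22 + 9\right) = -440 + 3 \cdot 28 = -440 + 84 = -356$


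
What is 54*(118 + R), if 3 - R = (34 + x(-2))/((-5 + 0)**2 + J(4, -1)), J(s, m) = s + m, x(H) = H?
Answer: 45306/7 ≈ 6472.3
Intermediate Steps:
J(s, m) = m + s
R = 13/7 (R = 3 - (34 - 2)/((-5 + 0)**2 + (-1 + 4)) = 3 - 32/((-5)**2 + 3) = 3 - 32/(25 + 3) = 3 - 32/28 = 3 - 1*8/7 = 3 - 8/7 = 13/7 ≈ 1.8571)
54*(118 + R) = 54*(118 + 13/7) = 54*(839/7) = 45306/7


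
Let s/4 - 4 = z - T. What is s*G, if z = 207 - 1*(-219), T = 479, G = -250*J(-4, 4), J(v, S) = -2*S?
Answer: -392000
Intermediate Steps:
G = 2000 (G = -(-500)*4 = -250*(-8) = 2000)
z = 426 (z = 207 + 219 = 426)
s = -196 (s = 16 + 4*(426 - 1*479) = 16 + 4*(426 - 479) = 16 + 4*(-53) = 16 - 212 = -196)
s*G = -196*2000 = -392000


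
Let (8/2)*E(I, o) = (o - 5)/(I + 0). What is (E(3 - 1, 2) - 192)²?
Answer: 2368521/64 ≈ 37008.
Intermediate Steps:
E(I, o) = (-5 + o)/(4*I) (E(I, o) = ((o - 5)/(I + 0))/4 = ((-5 + o)/I)/4 = (-5 + o)/(4*I))
(E(3 - 1, 2) - 192)² = ((-5 + 2)/(4*(3 - 1)) - 192)² = ((¼)*(-3)/2 - 192)² = ((¼)*(½)*(-3) - 192)² = (-3/8 - 192)² = (-1539/8)² = 2368521/64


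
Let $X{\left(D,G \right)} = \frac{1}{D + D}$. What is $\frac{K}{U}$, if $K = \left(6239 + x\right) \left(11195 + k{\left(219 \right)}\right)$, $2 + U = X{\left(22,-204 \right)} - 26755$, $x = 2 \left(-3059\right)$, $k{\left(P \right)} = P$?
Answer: $- \frac{60768136}{1177307} \approx -51.616$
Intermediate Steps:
$X{\left(D,G \right)} = \frac{1}{2 D}$
$x = -6118$
$U = - \frac{1177307}{44}$ ($U = -2 + \left(\frac{1}{2 \cdot 22} - 26755\right) = -2 + \left(\frac{1}{2} \cdot \frac{1}{22} - 26755\right) = -2 + \left(\frac{1}{44} - 26755\right) = -2 - \frac{1177219}{44} = - \frac{1177307}{44} \approx -26757.0$)
$K = 1381094$ ($K = \left(6239 - 6118\right) \left(11195 + 219\right) = 121 \cdot 11414 = 1381094$)
$\frac{K}{U} = \frac{1381094}{- \frac{1177307}{44}} = 1381094 \left(- \frac{44}{1177307}\right) = - \frac{60768136}{1177307}$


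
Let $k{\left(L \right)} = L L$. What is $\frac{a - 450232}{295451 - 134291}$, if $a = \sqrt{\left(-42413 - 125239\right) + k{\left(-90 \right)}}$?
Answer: $- \frac{56279}{20145} + \frac{i \sqrt{277}}{6715} \approx -2.7937 + 0.0024785 i$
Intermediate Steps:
$k{\left(L \right)} = L^{2}$
$a = 24 i \sqrt{277}$ ($a = \sqrt{\left(-42413 - 125239\right) + \left(-90\right)^{2}} = \sqrt{\left(-42413 - 125239\right) + 8100} = \sqrt{-167652 + 8100} = \sqrt{-159552} = 24 i \sqrt{277} \approx 399.44 i$)
$\frac{a - 450232}{295451 - 134291} = \frac{24 i \sqrt{277} - 450232}{295451 - 134291} = \frac{-450232 + 24 i \sqrt{277}}{161160} = \left(-450232 + 24 i \sqrt{277}\right) \frac{1}{161160} = - \frac{56279}{20145} + \frac{i \sqrt{277}}{6715}$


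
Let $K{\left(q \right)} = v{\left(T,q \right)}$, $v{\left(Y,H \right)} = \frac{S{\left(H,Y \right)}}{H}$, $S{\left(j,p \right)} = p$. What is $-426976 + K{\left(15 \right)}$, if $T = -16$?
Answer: $- \frac{6404656}{15} \approx -4.2698 \cdot 10^{5}$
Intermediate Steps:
$v{\left(Y,H \right)} = \frac{Y}{H}$
$K{\left(q \right)} = - \frac{16}{q}$
$-426976 + K{\left(15 \right)} = -426976 - \frac{16}{15} = - \frac{6404656}{15}$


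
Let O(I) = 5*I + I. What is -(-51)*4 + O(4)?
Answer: 228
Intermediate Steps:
O(I) = 6*I
-(-51)*4 + O(4) = -(-51)*4 + 6*4 = -17*(-12) + 24 = 204 + 24 = 228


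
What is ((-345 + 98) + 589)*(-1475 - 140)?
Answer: -552330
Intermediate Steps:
((-345 + 98) + 589)*(-1475 - 140) = (-247 + 589)*(-1615) = 342*(-1615) = -552330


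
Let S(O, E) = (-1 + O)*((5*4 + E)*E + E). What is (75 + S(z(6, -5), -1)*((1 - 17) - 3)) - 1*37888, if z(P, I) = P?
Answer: -35913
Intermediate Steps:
S(O, E) = (-1 + O)*(E + E*(20 + E)) (S(O, E) = (-1 + O)*((20 + E)*E + E) = (-1 + O)*(E*(20 + E) + E) = (-1 + O)*(E + E*(20 + E)))
(75 + S(z(6, -5), -1)*((1 - 17) - 3)) - 1*37888 = (75 + (-(-21 - 1*(-1) + 21*6 - 1*6))*((1 - 17) - 3)) - 1*37888 = (75 + (-(-21 + 1 + 126 - 6))*(-16 - 3)) - 37888 = (75 - 1*100*(-19)) - 37888 = (75 - 100*(-19)) - 37888 = (75 + 1900) - 37888 = 1975 - 37888 = -35913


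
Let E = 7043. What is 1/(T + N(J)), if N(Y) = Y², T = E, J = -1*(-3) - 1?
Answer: 1/7047 ≈ 0.00014190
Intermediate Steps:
J = 2 (J = 3 - 1 = 2)
T = 7043
1/(T + N(J)) = 1/(7043 + 2²) = 1/(7043 + 4) = 1/7047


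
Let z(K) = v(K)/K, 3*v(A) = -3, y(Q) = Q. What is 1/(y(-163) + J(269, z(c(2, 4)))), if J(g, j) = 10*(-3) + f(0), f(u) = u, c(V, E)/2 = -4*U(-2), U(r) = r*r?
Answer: -1/193 ≈ -0.0051813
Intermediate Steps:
U(r) = r²
v(A) = -1 (v(A) = (⅓)*(-3) = -1)
c(V, E) = -32 (c(V, E) = 2*(-4*(-2)²) = 2*(-4*4) = 2*(-16) = -32)
z(K) = -1/K
J(g, j) = -30 (J(g, j) = 10*(-3) + 0 = -30 + 0 = -30)
1/(y(-163) + J(269, z(c(2, 4)))) = 1/(-163 - 30) = 1/(-193) = -1/193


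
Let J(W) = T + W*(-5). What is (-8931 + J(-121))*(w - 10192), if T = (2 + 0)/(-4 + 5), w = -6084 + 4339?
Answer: 99363588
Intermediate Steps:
w = -1745
T = 2 (T = 2/1 = 2*1 = 2)
J(W) = 2 - 5*W (J(W) = 2 + W*(-5) = 2 - 5*W)
(-8931 + J(-121))*(w - 10192) = (-8931 + (2 - 5*(-121)))*(-1745 - 10192) = (-8931 + (2 + 605))*(-11937) = (-8931 + 607)*(-11937) = -8324*(-11937) = 99363588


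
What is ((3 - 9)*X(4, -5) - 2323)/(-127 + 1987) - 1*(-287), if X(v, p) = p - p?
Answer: 531497/1860 ≈ 285.75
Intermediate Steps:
X(v, p) = 0
((3 - 9)*X(4, -5) - 2323)/(-127 + 1987) - 1*(-287) = ((3 - 9)*0 - 2323)/(-127 + 1987) - 1*(-287) = (-6*0 - 2323)/1860 + 287 = (0 - 2323)*(1/1860) + 287 = -2323*1/1860 + 287 = -2323/1860 + 287 = 531497/1860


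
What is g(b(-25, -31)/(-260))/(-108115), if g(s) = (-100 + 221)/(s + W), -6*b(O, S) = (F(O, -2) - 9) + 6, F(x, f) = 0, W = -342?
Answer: 12584/3845455943 ≈ 3.2724e-6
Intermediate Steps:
b(O, S) = ½ (b(O, S) = -((0 - 9) + 6)/6 = -(-9 + 6)/6 = -⅙*(-3) = ½)
g(s) = 121/(-342 + s) (g(s) = (-100 + 221)/(s - 342) = 121/(-342 + s))
g(b(-25, -31)/(-260))/(-108115) = (121/(-342 + (½)/(-260)))/(-108115) = (121/(-342 + (½)*(-1/260)))*(-1/108115) = (121/(-342 - 1/520))*(-1/108115) = (121/(-177841/520))*(-1/108115) = (121*(-520/177841))*(-1/108115) = -62920/177841*(-1/108115) = 12584/3845455943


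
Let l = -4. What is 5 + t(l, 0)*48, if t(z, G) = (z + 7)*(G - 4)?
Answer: -571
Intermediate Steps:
t(z, G) = (-4 + G)*(7 + z) (t(z, G) = (7 + z)*(-4 + G) = (-4 + G)*(7 + z))
5 + t(l, 0)*48 = 5 + (-28 - 4*(-4) + 7*0 + 0*(-4))*48 = 5 + (-28 + 16 + 0 + 0)*48 = 5 - 12*48 = 5 - 576 = -571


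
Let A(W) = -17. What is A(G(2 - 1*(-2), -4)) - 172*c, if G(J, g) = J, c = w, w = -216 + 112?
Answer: 17871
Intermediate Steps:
w = -104
c = -104
A(G(2 - 1*(-2), -4)) - 172*c = -17 - 172*(-104) = -17 + 17888 = 17871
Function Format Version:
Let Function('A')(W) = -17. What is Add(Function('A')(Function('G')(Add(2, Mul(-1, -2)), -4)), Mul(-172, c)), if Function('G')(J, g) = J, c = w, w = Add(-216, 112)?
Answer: 17871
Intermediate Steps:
w = -104
c = -104
Add(Function('A')(Function('G')(Add(2, Mul(-1, -2)), -4)), Mul(-172, c)) = Add(-17, Mul(-172, -104)) = Add(-17, 17888) = 17871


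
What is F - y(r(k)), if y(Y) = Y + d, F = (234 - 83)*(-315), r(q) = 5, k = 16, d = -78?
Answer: -47492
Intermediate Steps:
F = -47565 (F = 151*(-315) = -47565)
y(Y) = -78 + Y (y(Y) = Y - 78 = -78 + Y)
F - y(r(k)) = -47565 - (-78 + 5) = -47565 - 1*(-73) = -47565 + 73 = -47492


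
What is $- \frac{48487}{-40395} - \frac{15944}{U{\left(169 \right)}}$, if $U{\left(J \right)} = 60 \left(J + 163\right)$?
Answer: $\frac{2681693}{6705570} \approx 0.39992$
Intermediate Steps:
$U{\left(J \right)} = 9780 + 60 J$ ($U{\left(J \right)} = 60 \left(163 + J\right) = 9780 + 60 J$)
$- \frac{48487}{-40395} - \frac{15944}{U{\left(169 \right)}} = - \frac{48487}{-40395} - \frac{15944}{9780 + 60 \cdot 169} = \left(-48487\right) \left(- \frac{1}{40395}\right) - \frac{15944}{9780 + 10140} = \frac{48487}{40395} - \frac{15944}{19920} = \frac{48487}{40395} - \frac{1993}{2490} = \frac{2681693}{6705570}$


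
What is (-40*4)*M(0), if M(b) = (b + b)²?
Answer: 0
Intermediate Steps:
M(b) = 4*b² (M(b) = (2*b)² = 4*b²)
(-40*4)*M(0) = (-40*4)*(4*0²) = -640*0 = -160*0 = 0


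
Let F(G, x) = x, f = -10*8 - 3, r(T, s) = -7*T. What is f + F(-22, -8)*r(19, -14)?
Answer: 981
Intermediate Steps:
f = -83 (f = -80 - 3 = -83)
f + F(-22, -8)*r(19, -14) = -83 - (-56)*19 = -83 - 8*(-133) = -83 + 1064 = 981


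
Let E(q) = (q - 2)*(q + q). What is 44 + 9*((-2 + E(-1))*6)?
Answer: 260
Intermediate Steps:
E(q) = 2*q*(-2 + q) (E(q) = (-2 + q)*(2*q) = 2*q*(-2 + q))
44 + 9*((-2 + E(-1))*6) = 44 + 9*((-2 + 2*(-1)*(-2 - 1))*6) = 44 + 9*((-2 + 2*(-1)*(-3))*6) = 44 + 9*((-2 + 6)*6) = 44 + 9*(4*6) = 44 + 9*24 = 44 + 216 = 260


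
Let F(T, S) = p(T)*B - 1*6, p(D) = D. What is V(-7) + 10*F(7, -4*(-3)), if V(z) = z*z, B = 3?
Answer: 199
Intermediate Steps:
F(T, S) = -6 + 3*T (F(T, S) = T*3 - 1*6 = 3*T - 6 = -6 + 3*T)
V(z) = z²
V(-7) + 10*F(7, -4*(-3)) = (-7)² + 10*(-6 + 3*7) = 49 + 10*(-6 + 21) = 49 + 10*15 = 49 + 150 = 199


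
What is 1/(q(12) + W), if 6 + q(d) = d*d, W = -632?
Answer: -1/494 ≈ -0.0020243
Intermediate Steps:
q(d) = -6 + d² (q(d) = -6 + d*d = -6 + d²)
1/(q(12) + W) = 1/((-6 + 12²) - 632) = 1/((-6 + 144) - 632) = 1/(138 - 632) = 1/(-494) = -1/494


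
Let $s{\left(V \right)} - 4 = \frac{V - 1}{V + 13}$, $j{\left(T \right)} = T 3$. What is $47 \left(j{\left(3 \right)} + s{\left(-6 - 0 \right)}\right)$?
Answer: $564$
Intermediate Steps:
$j{\left(T \right)} = 3 T$
$s{\left(V \right)} = 4 + \frac{-1 + V}{13 + V}$ ($s{\left(V \right)} = 4 + \frac{V - 1}{V + 13} = 4 + \frac{-1 + V}{13 + V}$)
$47 \left(j{\left(3 \right)} + s{\left(-6 - 0 \right)}\right) = 47 \left(3 \cdot 3 + \frac{51 + 5 \left(-6 - 0\right)}{13 - 6}\right) = 47 \left(9 + \frac{51 + 5 \left(-6 + 0\right)}{13 + \left(-6 + 0\right)}\right) = 47 \left(9 + \frac{51 + 5 \left(-6\right)}{13 - 6}\right) = 47 \left(9 + \frac{51 - 30}{7}\right) = 47 \left(9 + \frac{1}{7} \cdot 21\right) = 47 \left(9 + 3\right) = 47 \cdot 12 = 564$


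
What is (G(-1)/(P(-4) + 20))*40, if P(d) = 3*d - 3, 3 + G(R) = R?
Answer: -32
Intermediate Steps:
G(R) = -3 + R
P(d) = -3 + 3*d
(G(-1)/(P(-4) + 20))*40 = ((-3 - 1)/((-3 + 3*(-4)) + 20))*40 = (-4/((-3 - 12) + 20))*40 = (-4/(-15 + 20))*40 = (-4/5)*40 = ((1/5)*(-4))*40 = -4/5*40 = -32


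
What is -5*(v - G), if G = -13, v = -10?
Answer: -15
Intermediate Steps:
-5*(v - G) = -5*(-10 - 1*(-13)) = -5*(-10 + 13) = -5*3 = -15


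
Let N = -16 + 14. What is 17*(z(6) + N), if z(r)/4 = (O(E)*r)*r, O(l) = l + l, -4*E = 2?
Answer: -2482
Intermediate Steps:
E = -½ (E = -¼*2 = -½ ≈ -0.50000)
O(l) = 2*l
z(r) = -4*r² (z(r) = 4*(((2*(-½))*r)*r) = 4*((-r)*r) = 4*(-r²) = -4*r²)
N = -2
17*(z(6) + N) = 17*(-4*6² - 2) = 17*(-4*36 - 2) = 17*(-144 - 2) = 17*(-146) = -2482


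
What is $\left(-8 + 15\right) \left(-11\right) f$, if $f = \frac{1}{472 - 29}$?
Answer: $- \frac{77}{443} \approx -0.17381$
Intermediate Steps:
$f = \frac{1}{443} \approx 0.0022573$
$\left(-8 + 15\right) \left(-11\right) f = \left(-8 + 15\right) \left(-11\right) \frac{1}{443} = 7 \left(-11\right) \frac{1}{443} = \left(-77\right) \frac{1}{443} = - \frac{77}{443}$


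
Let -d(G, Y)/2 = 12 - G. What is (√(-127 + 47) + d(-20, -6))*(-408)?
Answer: 26112 - 1632*I*√5 ≈ 26112.0 - 3649.3*I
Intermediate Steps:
d(G, Y) = -24 + 2*G (d(G, Y) = -2*(12 - G) = -24 + 2*G)
(√(-127 + 47) + d(-20, -6))*(-408) = (√(-127 + 47) + (-24 + 2*(-20)))*(-408) = (√(-80) + (-24 - 40))*(-408) = (4*I*√5 - 64)*(-408) = (-64 + 4*I*√5)*(-408) = 26112 - 1632*I*√5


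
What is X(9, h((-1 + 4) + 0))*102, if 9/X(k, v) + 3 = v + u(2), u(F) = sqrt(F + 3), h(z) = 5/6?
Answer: 71604/11 + 33048*sqrt(5)/11 ≈ 13227.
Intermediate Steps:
h(z) = 5/6 (h(z) = 5*(1/6) = 5/6)
u(F) = sqrt(3 + F)
X(k, v) = 9/(-3 + v + sqrt(5)) (X(k, v) = 9/(-3 + (v + sqrt(3 + 2))) = 9/(-3 + (v + sqrt(5))) = 9/(-3 + v + sqrt(5)))
X(9, h((-1 + 4) + 0))*102 = (9/(-3 + 5/6 + sqrt(5)))*102 = (9/(-13/6 + sqrt(5)))*102 = 918/(-13/6 + sqrt(5))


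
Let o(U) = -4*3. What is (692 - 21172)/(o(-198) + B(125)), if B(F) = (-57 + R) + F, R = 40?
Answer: -640/3 ≈ -213.33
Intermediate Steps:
B(F) = -17 + F (B(F) = (-57 + 40) + F = -17 + F)
o(U) = -12
(692 - 21172)/(o(-198) + B(125)) = (692 - 21172)/(-12 + (-17 + 125)) = -20480/(-12 + 108) = -20480/96 = -20480*1/96 = -640/3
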